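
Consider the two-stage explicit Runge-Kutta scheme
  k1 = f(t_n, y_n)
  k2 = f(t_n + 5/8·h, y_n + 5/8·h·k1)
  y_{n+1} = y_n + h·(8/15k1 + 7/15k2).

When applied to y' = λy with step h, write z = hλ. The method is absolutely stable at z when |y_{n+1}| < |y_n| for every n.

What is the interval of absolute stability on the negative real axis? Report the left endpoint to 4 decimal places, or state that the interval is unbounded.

With y'=λy (z=hλ):
  k1=λy_n ⇒ h·k1=z·y_n;  k2=λ(1+5/8z)y_n ⇒ h·k2=z(1+5/8z)y_n
  y_{n+1}/y_n = 1 + 8/15z + 7/15z(1+5/8z) = 1 + z + 7/24z²
  so R(z) = 1 + z + 7/24z².

Solve |R(x)|<1 on ℝ⁻.
x=-1.71: |R|=0.1429
R=1: x+7/24x²=0 ⇒ x=−24/7=-3.4286; min R=1−1/(4·7/24)=0.1429>−1
Confirm numerically:
  x=-3.019: |R|=0.63936 <1
  x=-2.656: |R|=0.40151 <1
  x=-2.185: |R|=0.20748 <1
  x=-2.039: |R|=0.17361 <1
  x=-4.000: |R|=1.66667 >1
  x=-3.681: |R|=1.27101 >1
  x=-3.603: |R|=1.18330 >1
So |R|<1 on (-3.4286, 0).

z∈(-3.4286,0).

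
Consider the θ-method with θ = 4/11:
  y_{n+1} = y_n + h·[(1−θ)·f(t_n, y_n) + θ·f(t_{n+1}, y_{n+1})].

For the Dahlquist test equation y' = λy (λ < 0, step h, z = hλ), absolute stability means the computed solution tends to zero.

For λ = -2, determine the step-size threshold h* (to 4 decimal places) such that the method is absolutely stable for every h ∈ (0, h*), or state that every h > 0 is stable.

(-7.3333,0); λ=-2 ⇒ h* = (22/3)/2 = 3.6667.

With y'=λy (z=hλ):
  y_{n+1} = y_n + z·[7/11·y_n + 4/11·y_{n+1}] ⇒ (1 − 4/11z)y_{n+1} = (1 + 7/11z)y_n
  ⇒ R(z) = (1 + 7/11z)/(1 − 4/11z).

Need |R(x)|<1, x<0.
x=-1.48: |R|=0.0378
R=−1: 1+7/11x = −1+4/11x ⇒ -3/11x=2 ⇒ x=2/(-3/11)=-7.3333
Confirm numerically:
  x=-6.247: |R|=0.90944 <1
  x=-5.484: |R|=0.83155 <1
  x=-4.022: |R|=0.63327 <1
  x=-7.581: |R|=1.01798 >1
  x=-7.576: |R|=1.01763 >1
  x=-7.445: |R|=1.00821 >1
Stable set (-7.3333, 0).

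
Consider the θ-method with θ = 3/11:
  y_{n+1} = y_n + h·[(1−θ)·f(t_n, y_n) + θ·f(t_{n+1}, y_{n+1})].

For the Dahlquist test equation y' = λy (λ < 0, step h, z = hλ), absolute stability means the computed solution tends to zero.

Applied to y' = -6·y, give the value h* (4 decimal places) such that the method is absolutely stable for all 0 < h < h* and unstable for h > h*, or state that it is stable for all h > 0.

Test eqn y'=λy, z=hλ:
  y_{n+1} = y_n + z·[8/11·y_n + 3/11·y_{n+1}] ⇒ (1 − 3/11z)y_{n+1} = (1 + 8/11z)y_n
  Hence R(z) = (1 + 8/11z)/(1 − 3/11z).

Solve |R(x)|<1 on ℝ⁻.
x=-0.63: |R|=0.4624
R=−1: 1+8/11x = −1+3/11x ⇒ -5/11x=2 ⇒ x=2/(-5/11)=-4.4000
Confirm numerically:
  x=-4.150: |R|=0.94670 <1
  x=-3.317: |R|=0.74154 <1
  x=-1.843: |R|=0.22651 <1
  x=-4.967: |R|=1.10946 >1
  x=-4.774: |R|=1.07385 >1
So |R|<1 on (-4.4000, 0).

(-4.4000,0); λ=-6 ⇒ h* = (22/5)/6 = 0.7333.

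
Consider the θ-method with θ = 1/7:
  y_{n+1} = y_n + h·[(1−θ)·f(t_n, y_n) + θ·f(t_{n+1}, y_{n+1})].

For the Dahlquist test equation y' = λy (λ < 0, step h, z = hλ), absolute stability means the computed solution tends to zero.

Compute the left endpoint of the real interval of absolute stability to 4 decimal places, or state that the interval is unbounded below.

z* = -2.8000.

Test eqn y'=λy, z=hλ:
  y_{n+1} = y_n + z·[6/7·y_n + 1/7·y_{n+1}] ⇒ (1 − 1/7z)y_{n+1} = (1 + 6/7z)y_n
  ⇒ R(z) = (1 + 6/7z)/(1 − 1/7z).

Boundary: |R(x)|=1, x<0.
x=-1.42: |R|=0.1805
R=−1: 1+6/7x = −1+1/7x ⇒ -5/7x=2 ⇒ x=2/(-5/7)=-2.8000
Confirm numerically:
  x=-2.111: |R|=0.62189 <1
  x=-1.873: |R|=0.47763 <1
  x=-1.286: |R|=0.08641 <1
  x=-3.112: |R|=1.15427 >1
  x=-3.090: |R|=1.14371 >1
Interval (-2.8000, 0).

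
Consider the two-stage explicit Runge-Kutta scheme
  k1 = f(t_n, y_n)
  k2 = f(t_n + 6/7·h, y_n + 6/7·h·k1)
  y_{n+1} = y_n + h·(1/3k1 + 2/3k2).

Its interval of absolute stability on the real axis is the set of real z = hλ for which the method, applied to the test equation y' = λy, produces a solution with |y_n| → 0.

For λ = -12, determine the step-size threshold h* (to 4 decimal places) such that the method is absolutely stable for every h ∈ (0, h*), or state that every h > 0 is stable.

Test eqn y'=λy, z=hλ:
  k1=λy_n ⇒ h·k1=z·y_n;  k2=λ(1+6/7z)y_n ⇒ h·k2=z(1+6/7z)y_n
  y_{n+1}/y_n = 1 + 1/3z + 2/3z(1+6/7z) = 1 + z + 4/7z²
  Hence R(z) = 1 + z + 4/7z².

Need |R(x)|<1, x<0.
x=-1.2: |R|=0.6229
R=1: x+4/7x²=0 ⇒ x=−7/4=-1.7500; min R=1−1/(4·4/7)=0.5625>−1
Confirm numerically:
  x=-1.673: |R|=0.92639 <1
  x=-1.437: |R|=0.74298 <1
  x=-1.414: |R|=0.72851 <1
  x=-0.978: |R|=0.56856 <1
  x=-2.348: |R|=1.80235 >1
  x=-1.984: |R|=1.26529 >1
  x=-1.956: |R|=1.23025 >1
So |R|<1 on (-1.7500, 0).

(-1.7500,0); λ=-12 ⇒ h* = (7/4)/12 = 0.1458.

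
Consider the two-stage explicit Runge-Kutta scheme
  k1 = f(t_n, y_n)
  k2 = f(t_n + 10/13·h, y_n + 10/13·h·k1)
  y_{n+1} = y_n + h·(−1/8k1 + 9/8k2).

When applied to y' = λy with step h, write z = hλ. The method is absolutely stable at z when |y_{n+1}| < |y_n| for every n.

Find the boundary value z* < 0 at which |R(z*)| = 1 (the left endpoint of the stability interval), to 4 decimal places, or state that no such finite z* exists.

left endpoint -1.1556.

With y'=λy (z=hλ):
  k1=λy_n ⇒ h·k1=z·y_n;  k2=λ(1+10/13z)y_n ⇒ h·k2=z(1+10/13z)y_n
  y_{n+1}/y_n = 1 − 1/8z + 9/8z(1+10/13z) = 1 + z + 45/52z²
  ⇒ R(z) = 1 + z + 45/52z².

Boundary: |R(x)|=1, x<0.
x=-1.74: |R|=1.8800
R=1: x+45/52x²=0 ⇒ x=−52/45=-1.1556; min R=1−1/(4·45/52)=0.7111>−1
Confirm numerically:
  x=-0.918: |R|=0.81128 <1
  x=-0.837: |R|=0.76926 <1
  x=-0.788: |R|=0.74936 <1
  x=-0.482: |R|=0.71905 <1
  x=-1.658: |R|=1.72091 >1
  x=-1.491: |R|=1.43282 >1
  x=-1.470: |R|=1.40001 >1
Stable set (-1.1556, 0).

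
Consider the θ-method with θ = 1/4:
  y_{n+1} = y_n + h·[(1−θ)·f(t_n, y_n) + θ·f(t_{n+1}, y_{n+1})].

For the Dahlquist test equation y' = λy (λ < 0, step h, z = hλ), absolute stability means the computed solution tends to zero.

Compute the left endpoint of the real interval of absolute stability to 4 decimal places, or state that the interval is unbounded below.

Set f=λy, z=hλ:
  y_{n+1} = y_n + z·[3/4·y_n + 1/4·y_{n+1}] ⇒ (1 − 1/4z)y_{n+1} = (1 + 3/4z)y_n
  so R(z) = (1 + 3/4z)/(1 − 1/4z).

Boundary: |R(x)|=1, x<0.
x=-1.07: |R|=0.1558
R=−1: 1+3/4x = −1+1/4x ⇒ -1/2x=2 ⇒ x=2/(-1/2)=-4.0000
Confirm numerically:
  x=-3.396: |R|=0.83667 <1
  x=-3.188: |R|=0.77407 <1
  x=-2.080: |R|=0.36842 <1
  x=-1.886: |R|=0.28169 <1
  x=-4.584: |R|=1.13607 >1
  x=-4.499: |R|=1.11743 >1
Stable set (-4.0000, 0).

left endpoint -4.0000.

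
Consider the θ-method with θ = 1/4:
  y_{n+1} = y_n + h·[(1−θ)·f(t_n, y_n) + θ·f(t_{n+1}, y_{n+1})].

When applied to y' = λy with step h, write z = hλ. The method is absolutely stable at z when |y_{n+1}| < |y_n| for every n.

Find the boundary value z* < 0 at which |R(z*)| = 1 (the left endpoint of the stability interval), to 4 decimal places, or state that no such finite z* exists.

left endpoint -4.0000.

Test eqn y'=λy, z=hλ:
  y_{n+1} = y_n + z·[3/4·y_n + 1/4·y_{n+1}] ⇒ (1 − 1/4z)y_{n+1} = (1 + 3/4z)y_n
  so R(z) = (1 + 3/4z)/(1 − 1/4z).

Need |R(x)|<1, x<0.
x=-1.32: |R|=0.0075
R=−1: 1+3/4x = −1+1/4x ⇒ -1/2x=2 ⇒ x=2/(-1/2)=-4.0000
Confirm numerically:
  x=-3.145: |R|=0.76067 <1
  x=-2.858: |R|=0.66696 <1
  x=-2.809: |R|=0.65017 <1
  x=-2.135: |R|=0.39201 <1
  x=-4.543: |R|=1.12712 >1
  x=-4.291: |R|=1.07020 >1
  x=-4.084: |R|=1.02078 >1
So |R|<1 on (-4.0000, 0).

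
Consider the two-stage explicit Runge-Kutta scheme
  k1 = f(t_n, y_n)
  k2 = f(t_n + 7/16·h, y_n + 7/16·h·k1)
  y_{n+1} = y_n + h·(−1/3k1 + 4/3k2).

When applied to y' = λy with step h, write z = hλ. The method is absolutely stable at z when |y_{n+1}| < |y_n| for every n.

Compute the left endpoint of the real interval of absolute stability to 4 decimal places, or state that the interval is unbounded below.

left endpoint -1.7143.

With y'=λy (z=hλ):
  k1=λy_n ⇒ h·k1=z·y_n;  k2=λ(1+7/16z)y_n ⇒ h·k2=z(1+7/16z)y_n
  y_{n+1}/y_n = 1 − 1/3z + 4/3z(1+7/16z) = 1 + z + 7/12z²
  so R(z) = 1 + z + 7/12z².

Need |R(x)|<1, x<0.
x=-0.57: |R|=0.6195
R=1: x+7/12x²=0 ⇒ x=−12/7=-1.7143; min R=1−1/(4·7/12)=0.5714>−1
Confirm numerically:
  x=-1.604: |R|=0.89681 <1
  x=-1.562: |R|=0.86124 <1
  x=-0.967: |R|=0.57847 <1
  x=-2.314: |R|=1.80951 >1
  x=-2.049: |R|=1.40007 >1
  x=-1.870: |R|=1.16986 >1
Interval (-1.7143, 0).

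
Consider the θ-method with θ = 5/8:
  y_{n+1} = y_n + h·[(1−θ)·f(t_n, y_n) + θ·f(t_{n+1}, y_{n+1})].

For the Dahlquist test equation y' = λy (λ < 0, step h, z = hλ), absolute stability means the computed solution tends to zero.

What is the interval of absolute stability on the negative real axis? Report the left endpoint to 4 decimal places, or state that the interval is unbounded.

interval (−∞, 0).

Test eqn y'=λy, z=hλ:
  y_{n+1} = y_n + z·[3/8·y_n + 5/8·y_{n+1}] ⇒ (1 − 5/8z)y_{n+1} = (1 + 3/8z)y_n
  Hence R(z) = (1 + 3/8z)/(1 − 5/8z).

Find x<0 with |R(x)|<1.
x=-0.96: |R|=0.4000
x=-2: |R|=0.1111
x=-10: |R|=0.3793
x=-100: |R|=0.5748
θ=5/8≥1/2 ⇒ |1+3/8x|<|1−5/8x| ∀x<0 ⇒ unbounded interval.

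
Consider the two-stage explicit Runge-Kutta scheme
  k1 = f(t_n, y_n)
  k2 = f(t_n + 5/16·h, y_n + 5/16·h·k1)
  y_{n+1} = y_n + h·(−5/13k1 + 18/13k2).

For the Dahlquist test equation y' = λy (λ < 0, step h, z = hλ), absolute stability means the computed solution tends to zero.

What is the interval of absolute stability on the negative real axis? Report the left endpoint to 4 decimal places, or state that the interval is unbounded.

z∈(-2.3111,0).

Test eqn y'=λy, z=hλ:
  k1=λy_n ⇒ h·k1=z·y_n;  k2=λ(1+5/16z)y_n ⇒ h·k2=z(1+5/16z)y_n
  y_{n+1}/y_n = 1 − 5/13z + 18/13z(1+5/16z) = 1 + z + 45/104z²
  so R(z) = 1 + z + 45/104z².

Solve |R(x)|<1 on ℝ⁻.
x=-1.33: |R|=0.4354
R=1: x+45/104x²=0 ⇒ x=−104/45=-2.3111; min R=1−1/(4·45/104)=0.4222>−1
Confirm numerically:
  x=-2.190: |R|=0.88524 <1
  x=-2.156: |R|=0.85530 <1
  x=-1.561: |R|=0.49335 <1
  x=-1.375: |R|=0.44306 <1
  x=-2.726: |R|=1.48937 >1
  x=-2.575: |R|=1.29402 >1
So |R|<1 on (-2.3111, 0).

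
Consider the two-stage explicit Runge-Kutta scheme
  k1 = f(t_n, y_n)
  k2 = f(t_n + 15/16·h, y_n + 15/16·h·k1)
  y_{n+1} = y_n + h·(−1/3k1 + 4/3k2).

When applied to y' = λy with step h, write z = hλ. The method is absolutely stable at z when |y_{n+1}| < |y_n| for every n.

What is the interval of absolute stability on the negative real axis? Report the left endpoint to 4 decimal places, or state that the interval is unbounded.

(-0.8000, 0).

With y'=λy (z=hλ):
  k1=λy_n ⇒ h·k1=z·y_n;  k2=λ(1+15/16z)y_n ⇒ h·k2=z(1+15/16z)y_n
  y_{n+1}/y_n = 1 − 1/3z + 4/3z(1+15/16z) = 1 + z + 5/4z²
  so R(z) = 1 + z + 5/4z².

Find x<0 with |R(x)|<1.
x=-1.67: |R|=2.8161
R=1: x+5/4x²=0 ⇒ x=−4/5=-0.8000; min R=1−1/(4·5/4)=0.8000>−1
Confirm numerically:
  x=-0.725: |R|=0.93203 <1
  x=-0.547: |R|=0.82701 <1
  x=-0.462: |R|=0.80480 <1
  x=-0.407: |R|=0.80006 <1
  x=-1.023: |R|=1.28516 >1
  x=-0.859: |R|=1.06335 >1
Stable set (-0.8000, 0).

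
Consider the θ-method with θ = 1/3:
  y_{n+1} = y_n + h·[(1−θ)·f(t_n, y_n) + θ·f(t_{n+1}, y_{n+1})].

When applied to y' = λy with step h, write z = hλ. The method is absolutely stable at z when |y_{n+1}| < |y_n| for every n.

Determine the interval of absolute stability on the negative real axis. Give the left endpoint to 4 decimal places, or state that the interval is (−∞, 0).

Set f=λy, z=hλ:
  y_{n+1} = y_n + z·[2/3·y_n + 1/3·y_{n+1}] ⇒ (1 − 1/3z)y_{n+1} = (1 + 2/3z)y_n
  Hence R(z) = (1 + 2/3z)/(1 − 1/3z).

Find x<0 with |R(x)|<1.
x=-1.42: |R|=0.0362
R=−1: 1+2/3x = −1+1/3x ⇒ -1/3x=2 ⇒ x=2/(-1/3)=-6.0000
Confirm numerically:
  x=-5.591: |R|=0.95239 <1
  x=-3.926: |R|=0.70055 <1
  x=-3.685: |R|=0.65370 <1
  x=-3.435: |R|=0.60140 <1
  x=-6.416: |R|=1.04418 >1
  x=-6.266: |R|=1.02871 >1
  x=-6.038: |R|=1.00420 >1
Stable set (-6.0000, 0).

z∈(-6.0000,0).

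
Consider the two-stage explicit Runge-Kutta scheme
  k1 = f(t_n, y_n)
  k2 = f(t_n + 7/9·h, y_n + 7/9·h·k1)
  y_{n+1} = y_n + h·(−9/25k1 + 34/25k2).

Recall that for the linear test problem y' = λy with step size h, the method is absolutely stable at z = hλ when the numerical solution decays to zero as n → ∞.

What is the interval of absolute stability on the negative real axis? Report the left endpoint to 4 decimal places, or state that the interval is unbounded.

Set f=λy, z=hλ:
  k1=λy_n ⇒ h·k1=z·y_n;  k2=λ(1+7/9z)y_n ⇒ h·k2=z(1+7/9z)y_n
  y_{n+1}/y_n = 1 − 9/25z + 34/25z(1+7/9z) = 1 + z + 238/225z²
  R(z) = 1 + z + 238/225z².

Need |R(x)|<1, x<0.
x=-0.87: |R|=0.9306
R=1: x+238/225x²=0 ⇒ x=−225/238=-0.9454; min R=1−1/(4·238/225)=0.7637>−1
Confirm numerically:
  x=-0.852: |R|=0.91585 <1
  x=-0.634: |R|=0.79118 <1
  x=-0.498: |R|=0.76433 <1
  x=-1.406: |R|=1.68505 >1
  x=-1.029: |R|=1.09102 >1
So |R|<1 on (-0.9454, 0).

z∈(-0.9454,0).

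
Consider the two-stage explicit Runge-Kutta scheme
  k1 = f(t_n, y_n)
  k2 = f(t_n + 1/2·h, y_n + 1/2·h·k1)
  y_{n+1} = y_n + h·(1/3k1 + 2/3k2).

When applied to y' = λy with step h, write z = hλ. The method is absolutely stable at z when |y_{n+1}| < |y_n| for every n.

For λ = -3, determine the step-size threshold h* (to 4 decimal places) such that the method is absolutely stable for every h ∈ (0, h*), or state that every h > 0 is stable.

(-3.0000,0); λ=-3 ⇒ h* = (3)/3 = 1.0000.

With y'=λy (z=hλ):
  k1=λy_n ⇒ h·k1=z·y_n;  k2=λ(1+1/2z)y_n ⇒ h·k2=z(1+1/2z)y_n
  y_{n+1}/y_n = 1 + 1/3z + 2/3z(1+1/2z) = 1 + z + 1/3z²
  R(z) = 1 + z + 1/3z².

Solve |R(x)|<1 on ℝ⁻.
x=-1.35: |R|=0.2575
R=1: x+1/3x²=0 ⇒ x=−3=-3.0000; min R=1−1/(4·1/3)=0.2500>−1
Confirm numerically:
  x=-2.571: |R|=0.63235 <1
  x=-2.099: |R|=0.36960 <1
  x=-1.841: |R|=0.28876 <1
  x=-1.258: |R|=0.26952 <1
  x=-3.166: |R|=1.17519 >1
  x=-3.100: |R|=1.10333 >1
So |R|<1 on (-3.0000, 0).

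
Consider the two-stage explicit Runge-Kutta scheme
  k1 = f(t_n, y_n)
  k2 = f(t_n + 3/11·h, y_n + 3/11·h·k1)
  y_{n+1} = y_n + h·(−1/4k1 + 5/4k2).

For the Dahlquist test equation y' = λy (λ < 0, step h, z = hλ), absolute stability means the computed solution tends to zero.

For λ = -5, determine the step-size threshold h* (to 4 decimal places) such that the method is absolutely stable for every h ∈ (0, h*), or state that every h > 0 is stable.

(-2.9333,0); λ=-5 ⇒ h* = (44/15)/5 = 0.5867.

Set f=λy, z=hλ:
  k1=λy_n ⇒ h·k1=z·y_n;  k2=λ(1+3/11z)y_n ⇒ h·k2=z(1+3/11z)y_n
  y_{n+1}/y_n = 1 − 1/4z + 5/4z(1+3/11z) = 1 + z + 15/44z²
  R(z) = 1 + z + 15/44z².

Need |R(x)|<1, x<0.
x=-1.5: |R|=0.2670
R=1: x+15/44x²=0 ⇒ x=−44/15=-2.9333; min R=1−1/(4·15/44)=0.2667>−1
Confirm numerically:
  x=-2.802: |R|=0.87455 <1
  x=-2.044: |R|=0.38030 <1
  x=-1.417: |R|=0.26751 <1
  x=-1.252: |R|=0.28238 <1
  x=-3.344: |R|=1.46816 >1
  x=-3.016: |R|=1.08500 >1
  x=-3.002: |R|=1.07027 >1
Stable set (-2.9333, 0).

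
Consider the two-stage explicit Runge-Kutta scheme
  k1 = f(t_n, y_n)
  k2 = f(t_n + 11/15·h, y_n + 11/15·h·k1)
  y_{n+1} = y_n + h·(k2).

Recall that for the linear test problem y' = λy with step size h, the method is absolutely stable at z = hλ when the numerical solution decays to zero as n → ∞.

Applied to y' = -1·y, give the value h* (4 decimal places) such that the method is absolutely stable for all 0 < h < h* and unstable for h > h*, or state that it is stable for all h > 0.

(-1.3636,0); λ=-1 ⇒ h* = (15/11)/1 = 1.3636.

On y'=λy, z=hλ:
  k1=λy_n ⇒ h·k1=z·y_n;  k2=λ(1+11/15z)y_n ⇒ h·k2=z(1+11/15z)y_n
  y_{n+1}/y_n = 1 + z(1+11/15z) = 1 + z + 11/15z²
  so R(z) = 1 + z + 11/15z².

Find x<0 with |R(x)|<1.
x=-1.3: |R|=0.9393
R=1: x+11/15x²=0 ⇒ x=−15/11=-1.3636; min R=1−1/(4·11/15)=0.6591>−1
Confirm numerically:
  x=-1.271: |R|=0.91366 <1
  x=-1.247: |R|=0.89334 <1
  x=-1.181: |R|=0.84182 <1
  x=-0.616: |R|=0.66227 <1
  x=-1.946: |R|=1.83107 >1
  x=-1.839: |R|=1.64108 >1
  x=-1.808: |R|=1.58917 >1
So |R|<1 on (-1.3636, 0).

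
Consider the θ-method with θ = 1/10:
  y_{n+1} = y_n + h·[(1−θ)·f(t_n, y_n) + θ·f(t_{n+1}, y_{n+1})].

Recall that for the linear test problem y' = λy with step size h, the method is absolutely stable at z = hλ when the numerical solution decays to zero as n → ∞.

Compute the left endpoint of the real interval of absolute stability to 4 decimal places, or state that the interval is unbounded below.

Set f=λy, z=hλ:
  y_{n+1} = y_n + z·[9/10·y_n + 1/10·y_{n+1}] ⇒ (1 − 1/10z)y_{n+1} = (1 + 9/10z)y_n
  Hence R(z) = (1 + 9/10z)/(1 − 1/10z).

Need |R(x)|<1, x<0.
x=-1.56: |R|=0.3495
R=−1: 1+9/10x = −1+1/10x ⇒ -4/5x=2 ⇒ x=2/(-4/5)=-2.5000
Confirm numerically:
  x=-1.768: |R|=0.50238 <1
  x=-1.540: |R|=0.33449 <1
  x=-1.474: |R|=0.28464 <1
  x=-2.633: |R|=1.08422 >1
  x=-2.629: |R|=1.08172 >1
  x=-2.615: |R|=1.07293 >1
Interval (-2.5000, 0).

z* = -2.5000.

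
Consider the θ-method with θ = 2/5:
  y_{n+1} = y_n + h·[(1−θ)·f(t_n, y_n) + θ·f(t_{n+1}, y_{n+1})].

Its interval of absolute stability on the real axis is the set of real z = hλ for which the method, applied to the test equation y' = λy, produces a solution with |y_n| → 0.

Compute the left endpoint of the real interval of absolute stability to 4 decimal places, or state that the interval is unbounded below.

left endpoint -10.0000.

Set f=λy, z=hλ:
  y_{n+1} = y_n + z·[3/5·y_n + 2/5·y_{n+1}] ⇒ (1 − 2/5z)y_{n+1} = (1 + 3/5z)y_n
  R(z) = (1 + 3/5z)/(1 − 2/5z).

Solve |R(x)|<1 on ℝ⁻.
x=-1: |R|=0.2857
R=−1: 1+3/5x = −1+2/5x ⇒ -1/5x=2 ⇒ x=2/(-1/5)=-10.0000
Confirm numerically:
  x=-8.567: |R|=0.93526 <1
  x=-7.013: |R|=0.84300 <1
  x=-5.580: |R|=0.72649 <1
  x=-4.349: |R|=0.58746 <1
  x=-10.287: |R|=1.01122 >1
  x=-10.157: |R|=1.00620 >1
  x=-10.085: |R|=1.00338 >1
So |R|<1 on (-10.0000, 0).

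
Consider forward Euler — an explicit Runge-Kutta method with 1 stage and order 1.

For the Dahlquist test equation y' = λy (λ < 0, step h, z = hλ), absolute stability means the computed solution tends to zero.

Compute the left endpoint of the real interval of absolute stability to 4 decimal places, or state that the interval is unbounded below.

z* = -2.0000.

Set f=λy, z=hλ:
  order 1, 1-stage ⇒ R(z)=1+z
  (e.g. R(-0.47)=0.53000, |R|=0.53000)

Solve |R(x)|<1 on ℝ⁻.
x=-0.47: |R|=0.5300
|R(-2.35)|=1.3500 |R(-2.05)|=1.0500 |R(-0.8)|=0.2000
Bisect:
  x_lo=-2.5872 |R|=1.5872  x_hi=-0.2304 |R|=0.7696
  mid=-1.40880 |R|=0.40880 →hi
  mid=-1.99801 |R|=0.99801 →hi
  mid=-2.29262 |R|=1.29262 →lo
  mid=-2.14532 |R|=1.14532 →lo
  mid=-2.07167 |R|=1.07167 →lo
  mid=-2.03484 |R|=1.03484 →lo
  mid=-2.01643 |R|=1.01643 →lo
  mid=-2.00722 |R|=1.00722 →lo
  ...
  [-2.00003,-1.99988] ⇒ x*=-2.0000
So |R|<1 on (-2.0000, 0).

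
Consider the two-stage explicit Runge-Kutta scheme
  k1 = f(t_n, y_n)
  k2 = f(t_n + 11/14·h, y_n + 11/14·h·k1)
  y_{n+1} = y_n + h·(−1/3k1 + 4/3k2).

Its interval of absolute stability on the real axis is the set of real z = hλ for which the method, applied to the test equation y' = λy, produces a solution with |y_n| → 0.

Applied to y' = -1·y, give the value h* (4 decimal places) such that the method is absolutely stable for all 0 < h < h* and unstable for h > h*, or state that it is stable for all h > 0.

(-0.9545,0); λ=-1 ⇒ h* = (21/22)/1 = 0.9545.

Set f=λy, z=hλ:
  k1=λy_n ⇒ h·k1=z·y_n;  k2=λ(1+11/14z)y_n ⇒ h·k2=z(1+11/14z)y_n
  y_{n+1}/y_n = 1 − 1/3z + 4/3z(1+11/14z) = 1 + z + 22/21z²
  so R(z) = 1 + z + 22/21z².

Find x<0 with |R(x)|<1.
x=-1.28: |R|=1.4364
R=1: x+22/21x²=0 ⇒ x=−21/22=-0.9545; min R=1−1/(4·22/21)=0.7614>−1
Confirm numerically:
  x=-0.914: |R|=0.96118 <1
  x=-0.796: |R|=0.86779 <1
  x=-0.783: |R|=0.85928 <1
  x=-0.773: |R|=0.85298 <1
  x=-1.109: |R|=1.17945 >1
  x=-1.085: |R|=1.14828 >1
  x=-0.978: |R|=1.02403 >1
Interval (-0.9545, 0).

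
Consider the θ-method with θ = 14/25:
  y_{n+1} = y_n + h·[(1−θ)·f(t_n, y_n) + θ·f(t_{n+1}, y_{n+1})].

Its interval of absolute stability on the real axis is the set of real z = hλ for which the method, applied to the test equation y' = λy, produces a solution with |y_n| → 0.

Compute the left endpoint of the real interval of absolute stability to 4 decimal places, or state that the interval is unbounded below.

On y'=λy, z=hλ:
  y_{n+1} = y_n + z·[11/25·y_n + 14/25·y_{n+1}] ⇒ (1 − 14/25z)y_{n+1} = (1 + 11/25z)y_n
  so R(z) = (1 + 11/25z)/(1 − 14/25z).

Boundary: |R(x)|=1, x<0.
x=-1.27: |R|=0.2578
x=-2: |R|=0.0566
x=-10: |R|=0.5152
x=-100: |R|=0.7544
θ=14/25≥1/2 ⇒ |1+11/25x|<|1−14/25x| ∀x<0 ⇒ unbounded interval.

(−∞, 0) — no finite endpoint.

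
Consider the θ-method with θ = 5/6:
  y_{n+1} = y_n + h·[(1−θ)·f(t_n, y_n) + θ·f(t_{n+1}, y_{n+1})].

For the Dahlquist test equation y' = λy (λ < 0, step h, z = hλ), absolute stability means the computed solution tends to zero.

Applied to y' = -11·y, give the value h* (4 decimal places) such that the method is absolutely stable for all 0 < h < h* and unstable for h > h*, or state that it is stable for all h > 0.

(−∞, 0) — no finite endpoint. Any h>0 works for λ=-11.

Test eqn y'=λy, z=hλ:
  y_{n+1} = y_n + z·[1/6·y_n + 5/6·y_{n+1}] ⇒ (1 − 5/6z)y_{n+1} = (1 + 1/6z)y_n
  R(z) = (1 + 1/6z)/(1 − 5/6z).

Solve |R(x)|<1 on ℝ⁻.
x=-0.37: |R|=0.7172
x=-2: |R|=0.2500
x=-10: |R|=0.0714
x=-100: |R|=0.1858
θ=5/6≥1/2 ⇒ |1+1/6x|<|1−5/6x| ∀x<0 ⇒ unbounded interval.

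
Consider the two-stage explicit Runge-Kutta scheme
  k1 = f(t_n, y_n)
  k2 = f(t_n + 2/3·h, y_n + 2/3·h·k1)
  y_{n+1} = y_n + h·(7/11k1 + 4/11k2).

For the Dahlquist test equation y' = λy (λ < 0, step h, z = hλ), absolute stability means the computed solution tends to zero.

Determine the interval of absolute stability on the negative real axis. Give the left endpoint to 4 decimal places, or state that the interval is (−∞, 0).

Test eqn y'=λy, z=hλ:
  k1=λy_n ⇒ h·k1=z·y_n;  k2=λ(1+2/3z)y_n ⇒ h·k2=z(1+2/3z)y_n
  y_{n+1}/y_n = 1 + 7/11z + 4/11z(1+2/3z) = 1 + z + 8/33z²
  R(z) = 1 + z + 8/33z².

Find x<0 with |R(x)|<1.
x=-1.55: |R|=0.0324
R=1: x+8/33x²=0 ⇒ x=−33/8=-4.1250; min R=1−1/(4·8/33)=-0.0312>−1
Confirm numerically:
  x=-3.140: |R|=0.25021 <1
  x=-2.875: |R|=0.12879 <1
  x=-1.919: |R|=0.02626 <1
  x=-4.281: |R|=1.16190 >1
  x=-4.173: |R|=1.04856 >1
So |R|<1 on (-4.1250, 0).

(-4.1250, 0).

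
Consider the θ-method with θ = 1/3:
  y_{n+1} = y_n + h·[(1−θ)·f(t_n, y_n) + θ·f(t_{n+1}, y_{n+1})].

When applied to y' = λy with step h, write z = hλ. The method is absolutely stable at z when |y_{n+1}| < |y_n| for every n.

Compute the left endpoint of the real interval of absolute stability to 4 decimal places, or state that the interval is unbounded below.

left endpoint -6.0000.

On y'=λy, z=hλ:
  y_{n+1} = y_n + z·[2/3·y_n + 1/3·y_{n+1}] ⇒ (1 − 1/3z)y_{n+1} = (1 + 2/3z)y_n
  Hence R(z) = (1 + 2/3z)/(1 − 1/3z).

Boundary: |R(x)|=1, x<0.
x=-1.24: |R|=0.1226
R=−1: 1+2/3x = −1+1/3x ⇒ -1/3x=2 ⇒ x=2/(-1/3)=-6.0000
Confirm numerically:
  x=-5.702: |R|=0.96575 <1
  x=-3.343: |R|=0.58111 <1
  x=-2.963: |R|=0.49069 <1
  x=-2.886: |R|=0.47095 <1
  x=-6.346: |R|=1.03702 >1
  x=-6.211: |R|=1.02291 >1
  x=-6.182: |R|=1.01982 >1
Stable set (-6.0000, 0).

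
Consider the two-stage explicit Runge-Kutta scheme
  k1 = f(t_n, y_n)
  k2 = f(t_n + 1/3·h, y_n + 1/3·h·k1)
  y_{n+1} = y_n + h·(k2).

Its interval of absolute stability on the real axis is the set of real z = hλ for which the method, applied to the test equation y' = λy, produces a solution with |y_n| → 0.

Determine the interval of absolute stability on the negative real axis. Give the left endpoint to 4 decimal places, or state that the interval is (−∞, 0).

Test eqn y'=λy, z=hλ:
  k1=λy_n ⇒ h·k1=z·y_n;  k2=λ(1+1/3z)y_n ⇒ h·k2=z(1+1/3z)y_n
  y_{n+1}/y_n = 1 + z(1+1/3z) = 1 + z + 1/3z²
  ⇒ R(z) = 1 + z + 1/3z².

Solve |R(x)|<1 on ℝ⁻.
x=-0.42: |R|=0.6388
R=1: x+1/3x²=0 ⇒ x=−3=-3.0000; min R=1−1/(4·1/3)=0.2500>−1
Confirm numerically:
  x=-2.036: |R|=0.34577 <1
  x=-1.770: |R|=0.27430 <1
  x=-1.235: |R|=0.27341 <1
  x=-3.517: |R|=1.60610 >1
  x=-3.401: |R|=1.45460 >1
  x=-3.072: |R|=1.07373 >1
Interval (-3.0000, 0).

(-3.0000, 0).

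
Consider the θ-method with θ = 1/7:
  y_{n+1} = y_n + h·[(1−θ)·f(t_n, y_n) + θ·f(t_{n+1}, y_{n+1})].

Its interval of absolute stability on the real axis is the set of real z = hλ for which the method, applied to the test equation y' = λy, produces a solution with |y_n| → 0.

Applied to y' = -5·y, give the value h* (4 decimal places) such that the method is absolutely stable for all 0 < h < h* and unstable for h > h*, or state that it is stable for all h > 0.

(-2.8000,0); λ=-5 ⇒ h* = (14/5)/5 = 0.5600.

On y'=λy, z=hλ:
  y_{n+1} = y_n + z·[6/7·y_n + 1/7·y_{n+1}] ⇒ (1 − 1/7z)y_{n+1} = (1 + 6/7z)y_n
  R(z) = (1 + 6/7z)/(1 − 1/7z).

Find x<0 with |R(x)|<1.
x=-1.36: |R|=0.1388
R=−1: 1+6/7x = −1+1/7x ⇒ -5/7x=2 ⇒ x=2/(-5/7)=-2.8000
Confirm numerically:
  x=-2.617: |R|=0.90486 <1
  x=-1.803: |R|=0.43372 <1
  x=-1.734: |R|=0.38974 <1
  x=-3.211: |R|=1.20125 >1
  x=-3.053: |R|=1.12583 >1
  x=-2.966: |R|=1.08328 >1
Stable set (-2.8000, 0).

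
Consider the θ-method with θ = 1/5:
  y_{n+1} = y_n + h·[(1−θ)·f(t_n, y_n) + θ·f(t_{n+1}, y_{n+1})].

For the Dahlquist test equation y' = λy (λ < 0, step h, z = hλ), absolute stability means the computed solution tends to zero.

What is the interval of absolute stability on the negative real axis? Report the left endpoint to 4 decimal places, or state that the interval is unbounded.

On y'=λy, z=hλ:
  y_{n+1} = y_n + z·[4/5·y_n + 1/5·y_{n+1}] ⇒ (1 − 1/5z)y_{n+1} = (1 + 4/5z)y_n
  so R(z) = (1 + 4/5z)/(1 − 1/5z).

Need |R(x)|<1, x<0.
x=-1.27: |R|=0.0128
R=−1: 1+4/5x = −1+1/5x ⇒ -3/5x=2 ⇒ x=2/(-3/5)=-3.3333
Confirm numerically:
  x=-2.641: |R|=0.72818 <1
  x=-2.587: |R|=0.70489 <1
  x=-2.509: |R|=0.67066 <1
  x=-1.558: |R|=0.18786 <1
  x=-3.795: |R|=1.15748 >1
  x=-3.701: |R|=1.12677 >1
  x=-3.514: |R|=1.06366 >1
Stable set (-3.3333, 0).

z∈(-3.3333,0).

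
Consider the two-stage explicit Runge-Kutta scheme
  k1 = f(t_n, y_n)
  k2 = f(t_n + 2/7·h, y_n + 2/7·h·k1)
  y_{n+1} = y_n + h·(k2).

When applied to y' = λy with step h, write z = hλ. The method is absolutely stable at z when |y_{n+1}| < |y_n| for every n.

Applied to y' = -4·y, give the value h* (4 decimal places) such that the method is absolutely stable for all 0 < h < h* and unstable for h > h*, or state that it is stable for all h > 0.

On y'=λy, z=hλ:
  k1=λy_n ⇒ h·k1=z·y_n;  k2=λ(1+2/7z)y_n ⇒ h·k2=z(1+2/7z)y_n
  y_{n+1}/y_n = 1 + z(1+2/7z) = 1 + z + 2/7z²
  so R(z) = 1 + z + 2/7z².

Find x<0 with |R(x)|<1.
x=-1.17: |R|=0.2211
R=1: x+2/7x²=0 ⇒ x=−7/2=-3.5000; min R=1−1/(4·2/7)=0.1250>−1
Confirm numerically:
  x=-2.956: |R|=0.54055 <1
  x=-2.525: |R|=0.29661 <1
  x=-2.500: |R|=0.28571 <1
  x=-3.979: |R|=1.54455 >1
  x=-3.667: |R|=1.17497 >1
  x=-3.594: |R|=1.09652 >1
Stable set (-3.5000, 0).

(-3.5000,0); λ=-4 ⇒ h* = (7/2)/4 = 0.8750.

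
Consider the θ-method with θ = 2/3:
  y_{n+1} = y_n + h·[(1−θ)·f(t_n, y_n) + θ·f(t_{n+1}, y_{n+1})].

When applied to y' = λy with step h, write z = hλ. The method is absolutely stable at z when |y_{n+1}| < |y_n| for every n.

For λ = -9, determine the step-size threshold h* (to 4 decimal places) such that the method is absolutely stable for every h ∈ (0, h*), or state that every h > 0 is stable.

Test eqn y'=λy, z=hλ:
  y_{n+1} = y_n + z·[1/3·y_n + 2/3·y_{n+1}] ⇒ (1 − 2/3z)y_{n+1} = (1 + 1/3z)y_n
  Hence R(z) = (1 + 1/3z)/(1 − 2/3z).

Find x<0 with |R(x)|<1.
x=-1.72: |R|=0.1988
x=-2: |R|=0.1429
x=-10: |R|=0.3043
x=-100: |R|=0.4778
θ=2/3≥1/2 ⇒ |1+1/3x|<|1−2/3x| ∀x<0 ⇒ unbounded interval.

(−∞, 0) — no finite endpoint. Any h>0 works for λ=-9.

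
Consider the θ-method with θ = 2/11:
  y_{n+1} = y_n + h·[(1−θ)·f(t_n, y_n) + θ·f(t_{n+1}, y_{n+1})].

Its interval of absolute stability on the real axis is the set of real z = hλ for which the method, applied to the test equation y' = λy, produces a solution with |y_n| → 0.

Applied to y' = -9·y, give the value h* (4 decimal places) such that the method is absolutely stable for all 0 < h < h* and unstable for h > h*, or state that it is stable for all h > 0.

On y'=λy, z=hλ:
  y_{n+1} = y_n + z·[9/11·y_n + 2/11·y_{n+1}] ⇒ (1 − 2/11z)y_{n+1} = (1 + 9/11z)y_n
  ⇒ R(z) = (1 + 9/11z)/(1 − 2/11z).

Need |R(x)|<1, x<0.
x=-0.63: |R|=0.4347
R=−1: 1+9/11x = −1+2/11x ⇒ -7/11x=2 ⇒ x=2/(-7/11)=-3.1429
Confirm numerically:
  x=-2.993: |R|=0.93824 <1
  x=-2.658: |R|=0.79198 <1
  x=-2.425: |R|=0.68297 <1
  x=-1.275: |R|=0.03506 <1
  x=-3.703: |R|=1.21303 >1
  x=-3.644: |R|=1.19182 >1
  x=-3.404: |R|=1.10265 >1
So |R|<1 on (-3.1429, 0).

(-3.1429,0); λ=-9 ⇒ h* = (22/7)/9 = 0.3492.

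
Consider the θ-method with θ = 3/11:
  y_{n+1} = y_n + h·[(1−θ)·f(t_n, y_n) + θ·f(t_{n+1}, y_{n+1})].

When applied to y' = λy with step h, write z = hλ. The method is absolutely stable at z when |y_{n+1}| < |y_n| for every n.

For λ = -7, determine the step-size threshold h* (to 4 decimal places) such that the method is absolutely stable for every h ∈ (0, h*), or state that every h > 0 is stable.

Test eqn y'=λy, z=hλ:
  y_{n+1} = y_n + z·[8/11·y_n + 3/11·y_{n+1}] ⇒ (1 − 3/11z)y_{n+1} = (1 + 8/11z)y_n
  R(z) = (1 + 8/11z)/(1 − 3/11z).

Boundary: |R(x)|=1, x<0.
x=-1.13: |R|=0.1362
R=−1: 1+8/11x = −1+3/11x ⇒ -5/11x=2 ⇒ x=2/(-5/11)=-4.4000
Confirm numerically:
  x=-3.815: |R|=0.86968 <1
  x=-2.900: |R|=0.61929 <1
  x=-1.778: |R|=0.19738 <1
  x=-4.698: |R|=1.05938 >1
  x=-4.518: |R|=1.02403 >1
  x=-4.478: |R|=1.01596 >1
Stable set (-4.4000, 0).

(-4.4000,0); λ=-7 ⇒ h* = (22/5)/7 = 0.6286.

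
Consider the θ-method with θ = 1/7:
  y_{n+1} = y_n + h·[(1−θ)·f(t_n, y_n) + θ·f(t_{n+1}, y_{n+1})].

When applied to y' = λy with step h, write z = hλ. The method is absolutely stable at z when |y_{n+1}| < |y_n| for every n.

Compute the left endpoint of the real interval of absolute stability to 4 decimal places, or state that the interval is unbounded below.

On y'=λy, z=hλ:
  y_{n+1} = y_n + z·[6/7·y_n + 1/7·y_{n+1}] ⇒ (1 − 1/7z)y_{n+1} = (1 + 6/7z)y_n
  ⇒ R(z) = (1 + 6/7z)/(1 − 1/7z).

Boundary: |R(x)|=1, x<0.
x=-0.86: |R|=0.2341
R=−1: 1+6/7x = −1+1/7x ⇒ -5/7x=2 ⇒ x=2/(-5/7)=-2.8000
Confirm numerically:
  x=-2.047: |R|=0.58384 <1
  x=-1.968: |R|=0.53613 <1
  x=-1.637: |R|=0.32673 <1
  x=-1.458: |R|=0.20667 <1
  x=-3.022: |R|=1.11076 >1
  x=-2.935: |R|=1.06794 >1
Interval (-2.8000, 0).

left endpoint -2.8000.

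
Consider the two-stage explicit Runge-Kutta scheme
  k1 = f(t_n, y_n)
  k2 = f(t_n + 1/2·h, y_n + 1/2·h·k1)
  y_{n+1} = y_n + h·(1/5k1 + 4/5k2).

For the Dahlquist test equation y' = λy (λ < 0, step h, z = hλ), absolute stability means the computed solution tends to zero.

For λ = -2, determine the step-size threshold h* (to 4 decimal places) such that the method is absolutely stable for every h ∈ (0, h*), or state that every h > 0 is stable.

With y'=λy (z=hλ):
  k1=λy_n ⇒ h·k1=z·y_n;  k2=λ(1+1/2z)y_n ⇒ h·k2=z(1+1/2z)y_n
  y_{n+1}/y_n = 1 + 1/5z + 4/5z(1+1/2z) = 1 + z + 2/5z²
  R(z) = 1 + z + 2/5z².

Boundary: |R(x)|=1, x<0.
x=-0.53: |R|=0.5824
R=1: x+2/5x²=0 ⇒ x=−5/2=-2.5000; min R=1−1/(4·2/5)=0.3750>−1
Confirm numerically:
  x=-1.644: |R|=0.43709 <1
  x=-1.271: |R|=0.37518 <1
  x=-1.216: |R|=0.37546 <1
  x=-2.894: |R|=1.45609 >1
  x=-2.597: |R|=1.10076 >1
Interval (-2.5000, 0).

(-2.5000,0); λ=-2 ⇒ h* = (5/2)/2 = 1.2500.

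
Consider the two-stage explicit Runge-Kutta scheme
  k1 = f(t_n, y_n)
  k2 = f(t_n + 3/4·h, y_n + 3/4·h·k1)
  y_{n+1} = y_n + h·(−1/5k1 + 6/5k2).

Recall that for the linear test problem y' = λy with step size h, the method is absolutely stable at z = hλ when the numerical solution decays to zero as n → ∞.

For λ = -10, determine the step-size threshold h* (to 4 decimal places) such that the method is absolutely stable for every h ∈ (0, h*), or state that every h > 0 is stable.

(-1.1111,0); λ=-10 ⇒ h* = (10/9)/10 = 0.1111.

Test eqn y'=λy, z=hλ:
  k1=λy_n ⇒ h·k1=z·y_n;  k2=λ(1+3/4z)y_n ⇒ h·k2=z(1+3/4z)y_n
  y_{n+1}/y_n = 1 − 1/5z + 6/5z(1+3/4z) = 1 + z + 9/10z²
  R(z) = 1 + z + 9/10z².

Need |R(x)|<1, x<0.
x=-1.59: |R|=1.6853
R=1: x+9/10x²=0 ⇒ x=−10/9=-1.1111; min R=1−1/(4·9/10)=0.7222>−1
Confirm numerically:
  x=-0.868: |R|=0.81008 <1
  x=-0.808: |R|=0.77958 <1
  x=-0.787: |R|=0.77043 <1
  x=-1.541: |R|=1.59621 >1
  x=-1.265: |R|=1.17520 >1
  x=-1.202: |R|=1.09832 >1
So |R|<1 on (-1.1111, 0).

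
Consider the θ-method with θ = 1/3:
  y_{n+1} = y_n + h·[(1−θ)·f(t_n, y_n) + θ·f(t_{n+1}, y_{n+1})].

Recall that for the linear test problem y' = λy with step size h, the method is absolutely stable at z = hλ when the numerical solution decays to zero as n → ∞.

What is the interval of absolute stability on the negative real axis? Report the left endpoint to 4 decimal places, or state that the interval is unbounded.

On y'=λy, z=hλ:
  y_{n+1} = y_n + z·[2/3·y_n + 1/3·y_{n+1}] ⇒ (1 − 1/3z)y_{n+1} = (1 + 2/3z)y_n
  so R(z) = (1 + 2/3z)/(1 − 1/3z).

Need |R(x)|<1, x<0.
x=-0.42: |R|=0.6316
R=−1: 1+2/3x = −1+1/3x ⇒ -1/3x=2 ⇒ x=2/(-1/3)=-6.0000
Confirm numerically:
  x=-5.487: |R|=0.93955 <1
  x=-5.198: |R|=0.90217 <1
  x=-3.953: |R|=0.70559 <1
  x=-3.222: |R|=0.55352 <1
  x=-6.489: |R|=1.05153 >1
  x=-6.223: |R|=1.02418 >1
  x=-6.024: |R|=1.00266 >1
Stable set (-6.0000, 0).

z∈(-6.0000,0).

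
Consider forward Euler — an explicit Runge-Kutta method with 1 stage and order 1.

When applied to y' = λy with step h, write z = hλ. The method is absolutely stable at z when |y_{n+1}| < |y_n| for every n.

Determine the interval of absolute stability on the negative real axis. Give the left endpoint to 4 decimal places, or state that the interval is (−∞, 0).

Test eqn y'=λy, z=hλ:
  order 1, 1-stage ⇒ R(z)=1+z
  (e.g. R(-0.75)=0.25000, |R|=0.25000)

Solve |R(x)|<1 on ℝ⁻.
x=-0.75: |R|=0.2500
|R(-1.57)|=0.5700 |R(-1.05)|=0.0500 |R(-0.87)|=0.1300
Bisect:
  x_lo=-2.5035 |R|=1.5035  x_hi=-0.1538 |R|=0.8462
  mid=-1.32865 |R|=0.32865 →hi
  mid=-1.91609 |R|=0.91609 →hi
  mid=-2.20981 |R|=1.20981 →lo
  mid=-2.06295 |R|=1.06295 →lo
  mid=-1.98952 |R|=0.98952 →hi
  mid=-2.02624 |R|=1.02624 →lo
  mid=-2.00788 |R|=1.00788 →lo
  mid=-1.99870 |R|=0.99870 →hi
  mid=-2.00329 |R|=1.00329 →lo
  ...
  [-2.00014,-1.99999] ⇒ x*=-2.0000
Stable set (-2.0000, 0).

z∈(-2.0000,0).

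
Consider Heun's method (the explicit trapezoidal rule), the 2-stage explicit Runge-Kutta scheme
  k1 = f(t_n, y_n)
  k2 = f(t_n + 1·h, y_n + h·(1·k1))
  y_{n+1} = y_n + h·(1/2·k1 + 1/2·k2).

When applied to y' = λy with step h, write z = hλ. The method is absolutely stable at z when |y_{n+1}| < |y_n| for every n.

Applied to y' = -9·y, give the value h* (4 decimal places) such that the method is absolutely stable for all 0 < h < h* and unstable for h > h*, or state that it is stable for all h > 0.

With y'=λy (z=hλ):
  order 2, 2-stage ⇒ R(z)=1+z+z^2/2
  (e.g. R(-1.27)=0.53645, |R|=0.53645)

Solve |R(x)|<1 on ℝ⁻.
x=-1.27: |R|=0.5364
|R(-2.25)|=1.2812 |R(-1.34)|=0.5578 |R(-0.76)|=0.5288
Bisect:
  x_lo=-2.8805 |R|=2.2681  x_hi=-0.1229 |R|=0.8847
  mid=-1.50167 |R|=0.62584 →hi
  mid=-2.19107 |R|=1.20932 →lo
  mid=-1.84637 |R|=0.85817 →hi
  mid=-2.01872 |R|=1.01889 →lo
  mid=-1.93254 |R|=0.93482 →hi
  mid=-1.97563 |R|=0.97593 →hi
  mid=-1.99717 |R|=0.99718 →hi
  mid=-2.00795 |R|=1.00798 →lo
  mid=-2.00256 |R|=1.00256 →lo
  mid=-1.99987 |R|=0.99987 →hi
  ...
  [-2.00004,-1.99987] ⇒ x*=-2.0000
Interval (-2.0000, 0).

(-2.0000,0); λ=-9 ⇒ h* = 0.2222.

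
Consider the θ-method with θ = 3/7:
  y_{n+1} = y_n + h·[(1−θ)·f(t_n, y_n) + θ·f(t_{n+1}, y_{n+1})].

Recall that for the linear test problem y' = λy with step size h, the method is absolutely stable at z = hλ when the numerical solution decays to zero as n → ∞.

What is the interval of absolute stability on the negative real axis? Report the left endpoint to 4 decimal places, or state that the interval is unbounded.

Test eqn y'=λy, z=hλ:
  y_{n+1} = y_n + z·[4/7·y_n + 3/7·y_{n+1}] ⇒ (1 − 3/7z)y_{n+1} = (1 + 4/7z)y_n
  Hence R(z) = (1 + 4/7z)/(1 − 3/7z).

Need |R(x)|<1, x<0.
x=-0.95: |R|=0.3249
R=−1: 1+4/7x = −1+3/7x ⇒ -1/7x=2 ⇒ x=2/(-1/7)=-14.0000
Confirm numerically:
  x=-12.580: |R|=0.96826 <1
  x=-11.099: |R|=0.92801 <1
  x=-7.423: |R|=0.77529 <1
  x=-5.799: |R|=0.66385 <1
  x=-14.309: |R|=1.00619 >1
  x=-14.248: |R|=1.00499 >1
  x=-14.078: |R|=1.00158 >1
So |R|<1 on (-14.0000, 0).

(-14.0000, 0).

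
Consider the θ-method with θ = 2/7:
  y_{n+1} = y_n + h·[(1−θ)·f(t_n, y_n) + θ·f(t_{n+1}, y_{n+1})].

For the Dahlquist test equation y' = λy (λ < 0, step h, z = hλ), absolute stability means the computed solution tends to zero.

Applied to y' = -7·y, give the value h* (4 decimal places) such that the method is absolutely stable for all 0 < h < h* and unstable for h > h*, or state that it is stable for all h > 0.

With y'=λy (z=hλ):
  y_{n+1} = y_n + z·[5/7·y_n + 2/7·y_{n+1}] ⇒ (1 − 2/7z)y_{n+1} = (1 + 5/7z)y_n
  so R(z) = (1 + 5/7z)/(1 − 2/7z).

Solve |R(x)|<1 on ℝ⁻.
x=-1.65: |R|=0.1214
R=−1: 1+5/7x = −1+2/7x ⇒ -3/7x=2 ⇒ x=2/(-3/7)=-4.6667
Confirm numerically:
  x=-3.802: |R|=0.82238 <1
  x=-3.620: |R|=0.77949 <1
  x=-1.902: |R|=0.23232 <1
  x=-4.958: |R|=1.05167 >1
  x=-4.922: |R|=1.04548 >1
  x=-4.768: |R|=1.01838 >1
Interval (-4.6667, 0).

(-4.6667,0); λ=-7 ⇒ h* = (14/3)/7 = 0.6667.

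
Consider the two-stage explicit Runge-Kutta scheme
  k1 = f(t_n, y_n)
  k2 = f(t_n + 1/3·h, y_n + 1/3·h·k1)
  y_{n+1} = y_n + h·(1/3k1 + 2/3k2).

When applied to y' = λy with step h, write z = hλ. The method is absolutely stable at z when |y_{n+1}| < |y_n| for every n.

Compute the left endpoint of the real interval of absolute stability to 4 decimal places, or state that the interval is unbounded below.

Test eqn y'=λy, z=hλ:
  k1=λy_n ⇒ h·k1=z·y_n;  k2=λ(1+1/3z)y_n ⇒ h·k2=z(1+1/3z)y_n
  y_{n+1}/y_n = 1 + 1/3z + 2/3z(1+1/3z) = 1 + z + 2/9z²
  ⇒ R(z) = 1 + z + 2/9z².

Boundary: |R(x)|=1, x<0.
x=-1.7: |R|=0.0578
R=1: x+2/9x²=0 ⇒ x=−9/2=-4.5000; min R=1−1/(4·2/9)=-0.1250>−1
Confirm numerically:
  x=-4.126: |R|=0.65708 <1
  x=-3.267: |R|=0.10484 <1
  x=-2.017: |R|=0.11294 <1
  x=-1.801: |R|=0.08020 <1
  x=-5.005: |R|=1.56167 >1
  x=-4.829: |R|=1.35305 >1
  x=-4.779: |R|=1.29630 >1
So |R|<1 on (-4.5000, 0).

z* = -4.5000.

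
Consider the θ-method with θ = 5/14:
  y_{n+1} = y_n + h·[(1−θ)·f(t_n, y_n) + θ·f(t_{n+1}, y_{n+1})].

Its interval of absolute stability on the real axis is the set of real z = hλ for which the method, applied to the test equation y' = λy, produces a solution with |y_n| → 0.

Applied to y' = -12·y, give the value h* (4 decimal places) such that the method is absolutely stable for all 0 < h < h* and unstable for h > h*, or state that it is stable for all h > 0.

(-7.0000,0); λ=-12 ⇒ h* = (7)/12 = 0.5833.

Set f=λy, z=hλ:
  y_{n+1} = y_n + z·[9/14·y_n + 5/14·y_{n+1}] ⇒ (1 − 5/14z)y_{n+1} = (1 + 9/14z)y_n
  ⇒ R(z) = (1 + 9/14z)/(1 − 5/14z).

Boundary: |R(x)|=1, x<0.
x=-0.9: |R|=0.3189
R=−1: 1+9/14x = −1+5/14x ⇒ -2/7x=2 ⇒ x=2/(-2/7)=-7.0000
Confirm numerically:
  x=-6.767: |R|=0.98052 <1
  x=-5.591: |R|=0.86567 <1
  x=-3.467: |R|=0.54900 <1
  x=-3.046: |R|=0.45891 <1
  x=-7.457: |R|=1.03564 >1
  x=-7.091: |R|=1.00736 >1
Interval (-7.0000, 0).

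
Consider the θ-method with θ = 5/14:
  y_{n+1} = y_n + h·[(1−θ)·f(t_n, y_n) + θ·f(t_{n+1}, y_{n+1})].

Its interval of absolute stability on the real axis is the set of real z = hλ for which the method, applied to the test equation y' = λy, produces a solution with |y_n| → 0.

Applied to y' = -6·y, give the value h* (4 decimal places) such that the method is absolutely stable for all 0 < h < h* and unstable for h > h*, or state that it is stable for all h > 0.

With y'=λy (z=hλ):
  y_{n+1} = y_n + z·[9/14·y_n + 5/14·y_{n+1}] ⇒ (1 − 5/14z)y_{n+1} = (1 + 9/14z)y_n
  Hence R(z) = (1 + 9/14z)/(1 − 5/14z).

Find x<0 with |R(x)|<1.
x=-1.26: |R|=0.1310
R=−1: 1+9/14x = −1+5/14x ⇒ -2/7x=2 ⇒ x=2/(-2/7)=-7.0000
Confirm numerically:
  x=-6.833: |R|=0.98613 <1
  x=-4.124: |R|=0.66771 <1
  x=-3.879: |R|=0.62617 <1
  x=-3.656: |R|=0.58563 <1
  x=-7.382: |R|=1.03001 >1
  x=-7.060: |R|=1.00487 >1
Stable set (-7.0000, 0).

(-7.0000,0); λ=-6 ⇒ h* = (7)/6 = 1.1667.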